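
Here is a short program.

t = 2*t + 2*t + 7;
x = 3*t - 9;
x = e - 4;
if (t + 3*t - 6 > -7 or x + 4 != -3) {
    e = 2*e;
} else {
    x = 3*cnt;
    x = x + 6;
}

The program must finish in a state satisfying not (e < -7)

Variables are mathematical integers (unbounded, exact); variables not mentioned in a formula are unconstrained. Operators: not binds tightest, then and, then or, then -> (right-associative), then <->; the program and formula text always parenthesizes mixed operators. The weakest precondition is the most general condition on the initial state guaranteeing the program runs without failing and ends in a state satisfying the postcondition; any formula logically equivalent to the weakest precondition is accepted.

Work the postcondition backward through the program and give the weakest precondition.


Working backward. After the program, not (e < -7) must hold.
Then branch requires not (2*e < -7); else branch requires not (e < -7).
Before the if: ((4*t > -1 or x != -7) -> (not (2*e < -7))) and ((not (4*t > -1 or x != -7)) -> (not (e < -7)))
Before x := e - 4: ((4*t > -1 or e != -3) -> (not (2*e < -7))) and ((not (4*t > -1 or e != -3)) -> (not (e < -7)))
Before x := 3*t - 9: ((4*t > -1 or e != -3) -> (not (2*e < -7))) and ((not (4*t > -1 or e != -3)) -> (not (e < -7)))
Before t := 2*t + 2*t + 7: ((16*t > -29 or e != -3) -> (not (2*e < -7))) and ((not (16*t > -29 or e != -3)) -> (not (e < -7)))
Answer: WP = ((16*t > -29 or e != -3) -> (not (2*e < -7))) and ((not (16*t > -29 or e != -3)) -> (not (e < -7)))


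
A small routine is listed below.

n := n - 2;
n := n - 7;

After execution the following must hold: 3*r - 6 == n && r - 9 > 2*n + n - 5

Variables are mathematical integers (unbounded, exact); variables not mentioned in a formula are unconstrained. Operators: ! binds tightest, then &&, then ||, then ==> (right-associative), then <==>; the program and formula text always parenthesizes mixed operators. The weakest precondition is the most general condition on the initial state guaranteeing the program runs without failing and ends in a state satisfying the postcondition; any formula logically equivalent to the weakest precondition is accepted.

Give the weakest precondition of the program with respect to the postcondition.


Working backward. After the program, the postcondition 3*r - 6 == n && r - 9 > 2*n + n - 5 must hold; in canonical form it is 3*r == n + 6 && r > 3*n + 4.
Before n := n - 7: 3*r == n - 1 && r > 3*n - 17
Before n := n - 2: 3*r == n - 3 && r > 3*n - 23
Answer: WP = 3*r == n - 3 && r > 3*n - 23


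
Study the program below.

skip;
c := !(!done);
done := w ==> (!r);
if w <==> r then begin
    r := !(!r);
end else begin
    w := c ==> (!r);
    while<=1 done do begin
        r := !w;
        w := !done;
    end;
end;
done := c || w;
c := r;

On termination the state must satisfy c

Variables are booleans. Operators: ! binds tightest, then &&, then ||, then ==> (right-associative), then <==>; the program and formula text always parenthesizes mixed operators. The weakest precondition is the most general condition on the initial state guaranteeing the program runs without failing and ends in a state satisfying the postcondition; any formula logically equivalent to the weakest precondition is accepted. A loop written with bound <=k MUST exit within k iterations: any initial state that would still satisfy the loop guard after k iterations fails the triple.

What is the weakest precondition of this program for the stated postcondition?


Working backward. After the program, c must hold.
Before c := r: r
Before done := c || w: r
Then branch requires r; else branch requires (done ==> ((!done) && (!(c ==> (!r))))) && ((!done) ==> r).
Before the if: ((w <==> r) ==> r) && ((!(w <==> r)) ==> ((done ==> ((!done) && (!(c ==> (!r))))) && ((!done) ==> r)))
Before done := w ==> (!r): ((w <==> r) ==> r) && ((!(w <==> r)) ==> (((w ==> (!r)) ==> ((!(w ==> (!r))) && (!(c ==> (!r))))) && ((!(w ==> (!r))) ==> r)))
Before c := !(!done): ((w <==> r) ==> r) && ((!(w <==> r)) ==> (((w ==> (!r)) ==> ((!(w ==> (!r))) && (!(done ==> (!r))))) && ((!(w ==> (!r))) ==> r)))
Before skip: ((w <==> r) ==> r) && ((!(w <==> r)) ==> (((w ==> (!r)) ==> ((!(w ==> (!r))) && (!(done ==> (!r))))) && ((!(w ==> (!r))) ==> r)))
Answer: WP = ((w <==> r) ==> r) && ((!(w <==> r)) ==> (((w ==> (!r)) ==> ((!(w ==> (!r))) && (!(done ==> (!r))))) && ((!(w ==> (!r))) ==> r)))


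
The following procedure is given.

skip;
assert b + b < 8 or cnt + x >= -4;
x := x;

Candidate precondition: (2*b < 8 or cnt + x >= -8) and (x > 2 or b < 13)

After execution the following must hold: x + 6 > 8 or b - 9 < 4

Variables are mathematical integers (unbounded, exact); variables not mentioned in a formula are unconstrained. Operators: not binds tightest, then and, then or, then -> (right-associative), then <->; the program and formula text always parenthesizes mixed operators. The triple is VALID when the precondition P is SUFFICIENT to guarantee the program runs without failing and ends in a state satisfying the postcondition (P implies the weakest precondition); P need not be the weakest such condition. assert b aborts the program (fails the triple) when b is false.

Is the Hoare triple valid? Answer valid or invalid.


Working backward. After the program, the postcondition x + 6 > 8 or b - 9 < 4 must hold; in canonical form it is x > 2 or b < 13.
Before x := x: x > 2 or b < 13
Before assert b + b < 8 or cnt + x >= -4: (2*b < 8 or cnt + x >= -4) and (x > 2 or b < 13)
Before skip: (2*b < 8 or cnt + x >= -4) and (x > 2 or b < 13)
The weakest precondition is (2*b < 8 or cnt + x >= -4) and (x > 2 or b < 13).
Check whether (2*b < 8 or cnt + x >= -8) and (x > 2 or b < 13) implies it.
Countermodel: at the initial state b = 4, cnt = -7, x = 2, the precondition holds but the weakest precondition fails.
Answer: invalid


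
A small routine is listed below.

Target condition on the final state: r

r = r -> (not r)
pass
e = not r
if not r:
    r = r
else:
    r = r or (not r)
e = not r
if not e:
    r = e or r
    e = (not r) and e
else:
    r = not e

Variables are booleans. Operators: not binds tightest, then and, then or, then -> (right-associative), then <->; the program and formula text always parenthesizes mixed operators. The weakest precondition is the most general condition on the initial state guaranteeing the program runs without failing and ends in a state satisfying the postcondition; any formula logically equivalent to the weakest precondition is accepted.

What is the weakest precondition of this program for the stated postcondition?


Working backward. After the program, r must hold.
Then branch requires e or r; else branch requires not e.
Before the if: ((not e) -> (e or r)) and (e -> (not e))
Before e := not r: (not r) -> r
Then branch requires (not r) -> r; else branch requires true.
Before the if: (not r) -> ((not r) -> r)
Before e := not r: (not r) -> ((not r) -> r)
Before skip: (not r) -> ((not r) -> r)
Before r := r -> (not r): (not (r -> (not r))) -> ((not (r -> (not r))) -> (r -> (not r)))
Answer: WP = (not (r -> (not r))) -> ((not (r -> (not r))) -> (r -> (not r)))


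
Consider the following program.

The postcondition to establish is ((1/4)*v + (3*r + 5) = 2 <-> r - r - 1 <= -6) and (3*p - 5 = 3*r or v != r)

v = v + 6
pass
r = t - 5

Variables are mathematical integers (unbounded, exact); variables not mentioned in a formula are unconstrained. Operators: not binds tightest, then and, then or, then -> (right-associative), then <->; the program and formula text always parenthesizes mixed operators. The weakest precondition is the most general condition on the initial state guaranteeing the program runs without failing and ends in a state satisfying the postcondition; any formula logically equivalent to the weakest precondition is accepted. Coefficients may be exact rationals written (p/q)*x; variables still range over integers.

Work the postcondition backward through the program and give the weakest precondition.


Working backward. After the program, the postcondition ((1/4)*v + (3*r + 5) = 2 <-> r - r - 1 <= -6) and (3*p - 5 = 3*r or v != r) must hold; in canonical form it is (not (3*r + (1/4)*v = -3)) and (3*p = 3*r + 5 or v != r).
Before r := t - 5: (not (3*t + (1/4)*v = 12)) and (3*p = 3*t - 10 or v != t - 5)
Before skip: (not (3*t + (1/4)*v = 12)) and (3*p = 3*t - 10 or v != t - 5)
Before v := v + 6: (not (3*t + (1/4)*v = 21/2)) and (3*p = 3*t - 10 or v != t - 11)
Answer: WP = (not (3*t + (1/4)*v = 21/2)) and (3*p = 3*t - 10 or v != t - 11)


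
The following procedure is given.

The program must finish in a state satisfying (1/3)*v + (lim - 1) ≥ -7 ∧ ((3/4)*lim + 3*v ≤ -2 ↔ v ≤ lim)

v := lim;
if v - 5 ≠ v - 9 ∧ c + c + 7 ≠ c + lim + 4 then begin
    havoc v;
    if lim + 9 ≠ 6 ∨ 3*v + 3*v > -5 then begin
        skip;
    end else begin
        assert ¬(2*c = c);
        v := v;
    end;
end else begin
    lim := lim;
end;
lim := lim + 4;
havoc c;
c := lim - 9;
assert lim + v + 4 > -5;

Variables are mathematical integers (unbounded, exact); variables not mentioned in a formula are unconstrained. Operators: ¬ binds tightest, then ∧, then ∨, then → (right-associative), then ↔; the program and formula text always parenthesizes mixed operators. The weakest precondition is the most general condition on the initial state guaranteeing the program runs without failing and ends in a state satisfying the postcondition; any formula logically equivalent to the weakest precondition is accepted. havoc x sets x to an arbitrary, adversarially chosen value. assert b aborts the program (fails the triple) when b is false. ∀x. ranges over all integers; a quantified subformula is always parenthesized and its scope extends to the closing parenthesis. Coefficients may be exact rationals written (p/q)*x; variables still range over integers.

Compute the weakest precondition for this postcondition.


Working backward. After the program, the postcondition (1/3)*v + (lim - 1) ≥ -7 ∧ ((3/4)*lim + 3*v ≤ -2 ↔ v ≤ lim) must hold; in canonical form it is lim + (1/3)*v ≥ -6 ∧ ((3/4)*lim + 3*v ≤ -2 ↔ v ≤ lim).
Before assert lim + v + 4 > -5: lim + v > -9 ∧ lim + (1/3)*v ≥ -6 ∧ ((3/4)*lim + 3*v ≤ -2 ↔ v ≤ lim)
Before c := lim - 9: lim + v > -9 ∧ lim + (1/3)*v ≥ -6 ∧ ((3/4)*lim + 3*v ≤ -2 ↔ v ≤ lim)
Before havoc c: lim + v > -9 ∧ lim + (1/3)*v ≥ -6 ∧ ((3/4)*lim + 3*v ≤ -2 ↔ v ≤ lim)
Before lim := lim + 4: lim + v > -13 ∧ lim + (1/3)*v ≥ -10 ∧ ((3/4)*lim + 3*v ≤ -5 ↔ v ≤ lim + 4)
Then branch requires ∀v_1. (((lim ≠ -3 ∨ 6*v_1 > -5) → (lim + v_1 > -13 ∧ lim + (1/3)*v_1 ≥ -10 ∧ ((3/4)*lim + 3*v_1 ≤ -5 ↔ v_1 ≤ lim + 4))) ∧ ((¬(lim ≠ -3 ∨ 6*v_1 > -5)) → ((¬(c = 0)) ∧ lim + v_1 > -13 ∧ lim + (1/3)*v_1 ≥ -10 ∧ ((3/4)*lim + 3*v_1 ≤ -5 ↔ v_1 ≤ lim + 4)))); else branch requires lim + v > -13 ∧ lim + (1/3)*v ≥ -10 ∧ ((3/4)*lim + 3*v ≤ -5 ↔ v ≤ lim + 4).
Before the if: (c ≠ lim - 3 → (∀v_1. (((lim ≠ -3 ∨ 6*v_1 > -5) → (lim + v_1 > -13 ∧ lim + (1/3)*v_1 ≥ -10 ∧ ((3/4)*lim + 3*v_1 ≤ -5 ↔ v_1 ≤ lim + 4))) ∧ ((¬(lim ≠ -3 ∨ 6*v_1 > -5)) → ((¬(c = 0)) ∧ lim + v_1 > -13 ∧ lim + (1/3)*v_1 ≥ -10 ∧ ((3/4)*lim + 3*v_1 ≤ -5 ↔ v_1 ≤ lim + 4)))))) ∧ ((¬(c ≠ lim - 3)) → (lim + v > -13 ∧ lim + (1/3)*v ≥ -10 ∧ ((3/4)*lim + 3*v ≤ -5 ↔ v ≤ lim + 4)))
Before v := lim: (c ≠ lim - 3 → (∀v_1. (((lim ≠ -3 ∨ 6*v_1 > -5) → (lim + v_1 > -13 ∧ lim + (1/3)*v_1 ≥ -10 ∧ ((3/4)*lim + 3*v_1 ≤ -5 ↔ v_1 ≤ lim + 4))) ∧ ((¬(lim ≠ -3 ∨ 6*v_1 > -5)) → ((¬(c = 0)) ∧ lim + v_1 > -13 ∧ lim + (1/3)*v_1 ≥ -10 ∧ ((3/4)*lim + 3*v_1 ≤ -5 ↔ v_1 ≤ lim + 4)))))) ∧ ((¬(c ≠ lim - 3)) → (2*lim > -13 ∧ (4/3)*lim ≥ -10 ∧ (15/4)*lim ≤ -5))
Answer: WP = (c ≠ lim - 3 → (∀v_1. (((lim ≠ -3 ∨ 6*v_1 > -5) → (lim + v_1 > -13 ∧ lim + (1/3)*v_1 ≥ -10 ∧ ((3/4)*lim + 3*v_1 ≤ -5 ↔ v_1 ≤ lim + 4))) ∧ ((¬(lim ≠ -3 ∨ 6*v_1 > -5)) → ((¬(c = 0)) ∧ lim + v_1 > -13 ∧ lim + (1/3)*v_1 ≥ -10 ∧ ((3/4)*lim + 3*v_1 ≤ -5 ↔ v_1 ≤ lim + 4)))))) ∧ ((¬(c ≠ lim - 3)) → (2*lim > -13 ∧ (4/3)*lim ≥ -10 ∧ (15/4)*lim ≤ -5))


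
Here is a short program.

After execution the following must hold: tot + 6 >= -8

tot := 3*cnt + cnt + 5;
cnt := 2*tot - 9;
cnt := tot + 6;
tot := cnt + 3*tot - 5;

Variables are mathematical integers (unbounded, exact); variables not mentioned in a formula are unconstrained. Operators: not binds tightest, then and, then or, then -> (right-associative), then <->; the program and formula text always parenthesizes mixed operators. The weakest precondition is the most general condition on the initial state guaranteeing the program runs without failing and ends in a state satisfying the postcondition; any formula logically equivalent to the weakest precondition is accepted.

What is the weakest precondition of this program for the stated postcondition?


Working backward. After the program, the postcondition tot + 6 >= -8 must hold; in canonical form it is tot >= -14.
Before tot := cnt + 3*tot - 5: cnt + 3*tot >= -9
Before cnt := tot + 6: 4*tot >= -15
Before cnt := 2*tot - 9: 4*tot >= -15
Before tot := 3*cnt + cnt + 5: 16*cnt >= -35
Answer: WP = 16*cnt >= -35


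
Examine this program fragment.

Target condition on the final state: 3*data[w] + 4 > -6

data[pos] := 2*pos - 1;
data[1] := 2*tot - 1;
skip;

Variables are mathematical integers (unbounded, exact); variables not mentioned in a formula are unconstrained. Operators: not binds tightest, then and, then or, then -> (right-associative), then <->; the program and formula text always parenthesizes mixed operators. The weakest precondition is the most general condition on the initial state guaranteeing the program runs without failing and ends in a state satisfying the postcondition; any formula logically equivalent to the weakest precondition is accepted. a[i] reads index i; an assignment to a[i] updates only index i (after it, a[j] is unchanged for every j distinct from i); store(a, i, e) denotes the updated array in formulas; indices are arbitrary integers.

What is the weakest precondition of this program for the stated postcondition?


Working backward. After the program, the postcondition 3*data[w] + 4 > -6 must hold; in canonical form it is 3*data[w] > -10.
Before skip: 3*data[w] > -10
Before data[1] := 2*tot - 1: 3*store(data, 1, 2*tot - 1)[w] > -10
Before data[pos] := 2*pos - 1: 3*store(store(data, pos, 2*pos - 1), 1, 2*tot - 1)[w] > -10
Answer: WP = 3*store(store(data, pos, 2*pos - 1), 1, 2*tot - 1)[w] > -10


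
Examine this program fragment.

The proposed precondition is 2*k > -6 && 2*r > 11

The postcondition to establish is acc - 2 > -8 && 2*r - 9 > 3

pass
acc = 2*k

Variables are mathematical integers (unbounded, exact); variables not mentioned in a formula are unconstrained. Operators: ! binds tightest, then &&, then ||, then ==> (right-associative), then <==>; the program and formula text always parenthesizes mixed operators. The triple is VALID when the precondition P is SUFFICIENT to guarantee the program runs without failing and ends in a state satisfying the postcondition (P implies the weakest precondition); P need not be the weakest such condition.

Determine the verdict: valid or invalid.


Working backward. After the program, the postcondition acc - 2 > -8 && 2*r - 9 > 3 must hold; in canonical form it is acc > -6 && 2*r > 12.
Before acc := 2*k: 2*k > -6 && 2*r > 12
Before skip: 2*k > -6 && 2*r > 12
The weakest precondition is 2*k > -6 && 2*r > 12.
Check whether 2*k > -6 && 2*r > 11 implies it.
Countermodel: at the initial state k = -2, r = 6, the precondition holds but the weakest precondition fails.
Answer: invalid


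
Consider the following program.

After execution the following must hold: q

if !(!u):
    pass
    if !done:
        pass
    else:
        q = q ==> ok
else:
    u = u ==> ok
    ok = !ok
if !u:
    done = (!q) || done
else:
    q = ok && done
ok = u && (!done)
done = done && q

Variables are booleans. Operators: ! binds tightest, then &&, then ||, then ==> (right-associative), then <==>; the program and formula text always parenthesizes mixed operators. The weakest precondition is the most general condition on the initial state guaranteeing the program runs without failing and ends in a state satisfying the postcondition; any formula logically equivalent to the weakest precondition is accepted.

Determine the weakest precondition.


Working backward. After the program, q must hold.
Before done := done && q: q
Before ok := u && (!done): q
Then branch requires q; else branch requires ok && done.
Before the if: ((!u) ==> q) && (u ==> (ok && done))
Then branch requires ((!done) ==> (((!u) ==> q) && (u ==> (ok && done)))) && (done ==> (((!u) ==> (q ==> ok)) && (u ==> (ok && done)))); else branch requires ((!(u ==> ok)) ==> q) && ((u ==> ok) ==> ((!ok) && done)).
Before the if: (u ==> (((!done) ==> (((!u) ==> q) && (u ==> (ok && done)))) && (done ==> (((!u) ==> (q ==> ok)) && (u ==> (ok && done)))))) && ((!u) ==> (((!(u ==> ok)) ==> q) && ((u ==> ok) ==> ((!ok) && done))))
Answer: WP = (u ==> (((!done) ==> (((!u) ==> q) && (u ==> (ok && done)))) && (done ==> (((!u) ==> (q ==> ok)) && (u ==> (ok && done)))))) && ((!u) ==> (((!(u ==> ok)) ==> q) && ((u ==> ok) ==> ((!ok) && done))))


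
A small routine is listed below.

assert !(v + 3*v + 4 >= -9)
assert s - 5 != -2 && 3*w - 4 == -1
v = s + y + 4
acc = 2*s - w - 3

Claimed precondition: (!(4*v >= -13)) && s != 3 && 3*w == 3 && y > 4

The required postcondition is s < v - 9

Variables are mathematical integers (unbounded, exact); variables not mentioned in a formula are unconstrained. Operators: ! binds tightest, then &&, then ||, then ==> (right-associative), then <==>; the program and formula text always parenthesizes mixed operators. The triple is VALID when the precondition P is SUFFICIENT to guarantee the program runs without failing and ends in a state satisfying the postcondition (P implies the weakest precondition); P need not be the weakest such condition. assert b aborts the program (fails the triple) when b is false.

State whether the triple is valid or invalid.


Working backward. After the program, s < v - 9 must hold.
Before acc := 2*s - w - 3: s < v - 9
Before v := s + y + 4: y > 5
Before assert s - 5 != -2 && 3*w - 4 == -1: s != 3 && 3*w == 3 && y > 5
Before assert !(v + 3*v + 4 >= -9): (!(4*v >= -13)) && s != 3 && 3*w == 3 && y > 5
The weakest precondition is (!(4*v >= -13)) && s != 3 && 3*w == 3 && y > 5.
Check whether (!(4*v >= -13)) && s != 3 && 3*w == 3 && y > 4 implies it.
Countermodel: at the initial state s = 4, v = -4, w = 1, y = 5, the precondition holds but the weakest precondition fails.
Answer: invalid


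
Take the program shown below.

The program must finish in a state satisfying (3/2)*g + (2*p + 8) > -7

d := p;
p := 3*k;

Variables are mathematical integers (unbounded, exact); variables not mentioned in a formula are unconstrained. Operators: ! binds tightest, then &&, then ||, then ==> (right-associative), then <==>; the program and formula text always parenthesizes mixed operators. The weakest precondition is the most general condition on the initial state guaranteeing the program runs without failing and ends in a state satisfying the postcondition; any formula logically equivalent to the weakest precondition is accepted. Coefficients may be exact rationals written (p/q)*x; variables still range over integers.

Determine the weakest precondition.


Working backward. After the program, the postcondition (3/2)*g + (2*p + 8) > -7 must hold; in canonical form it is (3/2)*g + 2*p > -15.
Before p := 3*k: (3/2)*g + 6*k > -15
Before d := p: (3/2)*g + 6*k > -15
Answer: WP = (3/2)*g + 6*k > -15


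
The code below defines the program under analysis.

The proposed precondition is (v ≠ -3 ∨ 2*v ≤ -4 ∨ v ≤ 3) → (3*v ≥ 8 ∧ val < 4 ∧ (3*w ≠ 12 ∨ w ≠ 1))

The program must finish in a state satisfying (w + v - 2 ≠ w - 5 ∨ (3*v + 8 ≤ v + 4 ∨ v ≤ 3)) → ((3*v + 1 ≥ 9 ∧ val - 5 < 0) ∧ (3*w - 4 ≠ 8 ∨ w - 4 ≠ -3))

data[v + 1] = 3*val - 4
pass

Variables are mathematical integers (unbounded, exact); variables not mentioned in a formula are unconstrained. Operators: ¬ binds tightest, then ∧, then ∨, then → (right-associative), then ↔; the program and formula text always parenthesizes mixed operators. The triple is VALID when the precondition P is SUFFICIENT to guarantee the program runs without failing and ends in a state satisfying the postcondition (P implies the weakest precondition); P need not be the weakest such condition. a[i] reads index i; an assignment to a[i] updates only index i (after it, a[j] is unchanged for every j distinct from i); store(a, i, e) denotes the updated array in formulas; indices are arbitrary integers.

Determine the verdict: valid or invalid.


Working backward. After the program, the postcondition (w + v - 2 ≠ w - 5 ∨ (3*v + 8 ≤ v + 4 ∨ v ≤ 3)) → ((3*v + 1 ≥ 9 ∧ val - 5 < 0) ∧ (3*w - 4 ≠ 8 ∨ w - 4 ≠ -3)) must hold; in canonical form it is (v ≠ -3 ∨ 2*v ≤ -4 ∨ v ≤ 3) → (3*v ≥ 8 ∧ val < 5 ∧ (3*w ≠ 12 ∨ w ≠ 1)).
Before skip: (v ≠ -3 ∨ 2*v ≤ -4 ∨ v ≤ 3) → (3*v ≥ 8 ∧ val < 5 ∧ (3*w ≠ 12 ∨ w ≠ 1))
Before data[v + 1] := 3*val - 4: (v ≠ -3 ∨ 2*v ≤ -4 ∨ v ≤ 3) → (3*v ≥ 8 ∧ val < 5 ∧ (3*w ≠ 12 ∨ w ≠ 1))
The weakest precondition is (v ≠ -3 ∨ 2*v ≤ -4 ∨ v ≤ 3) → (3*v ≥ 8 ∧ val < 5 ∧ (3*w ≠ 12 ∨ w ≠ 1)).
Check whether (v ≠ -3 ∨ 2*v ≤ -4 ∨ v ≤ 3) → (3*v ≥ 8 ∧ val < 4 ∧ (3*w ≠ 12 ∨ w ≠ 1)) implies it.
Every state satisfying the precondition satisfies the weakest precondition: the implication holds.
Answer: valid


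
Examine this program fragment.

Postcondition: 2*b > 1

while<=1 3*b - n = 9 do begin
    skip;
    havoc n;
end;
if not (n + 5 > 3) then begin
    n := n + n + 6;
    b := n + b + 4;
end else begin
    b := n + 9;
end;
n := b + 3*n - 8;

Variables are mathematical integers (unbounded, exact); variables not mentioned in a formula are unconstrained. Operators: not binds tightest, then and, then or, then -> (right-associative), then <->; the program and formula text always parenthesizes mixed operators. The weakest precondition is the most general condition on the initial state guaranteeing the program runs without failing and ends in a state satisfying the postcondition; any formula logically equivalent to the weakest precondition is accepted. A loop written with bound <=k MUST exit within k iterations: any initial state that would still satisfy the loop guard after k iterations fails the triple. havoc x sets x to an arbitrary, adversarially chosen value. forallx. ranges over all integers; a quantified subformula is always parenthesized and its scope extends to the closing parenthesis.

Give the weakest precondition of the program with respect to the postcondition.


Working backward. After the program, 2*b > 1 must hold.
Before n := b + 3*n - 8: 2*b > 1
Then branch requires 2*b + 4*n > -19; else branch requires 2*n > -17.
Before the if: ((not (n > -2)) -> 2*b + 4*n > -19) and (n > -2 -> 2*n > -17)
Before the loop (bound <=1), unroll the exhaustion recursion (WP_0 = exit-now case; WP_j = one more guarded iteration, up to j = 1):
  WP_0: (not (3*b = n + 9)) and ((not (n > -2)) -> 2*b + 4*n > -19) and (n > -2 -> 2*n > -17)
  WP_1: (3*b = n + 9 -> (forall n_1. ((not (3*b = n_1 + 9)) and ((not (n_1 > -2)) -> 2*b + 4*n_1 > -19) and (n_1 > -2 -> 2*n_1 > -17)))) and ((not (3*b = n + 9)) -> (((not (n > -2)) -> 2*b + 4*n > -19) and (n > -2 -> 2*n > -17)))
So before the loop: (3*b = n + 9 -> (forall n_1. ((not (3*b = n_1 + 9)) and ((not (n_1 > -2)) -> 2*b + 4*n_1 > -19) and (n_1 > -2 -> 2*n_1 > -17)))) and ((not (3*b = n + 9)) -> (((not (n > -2)) -> 2*b + 4*n > -19) and (n > -2 -> 2*n > -17)))
Answer: WP = (3*b = n + 9 -> (forall n_1. ((not (3*b = n_1 + 9)) and ((not (n_1 > -2)) -> 2*b + 4*n_1 > -19) and (n_1 > -2 -> 2*n_1 > -17)))) and ((not (3*b = n + 9)) -> (((not (n > -2)) -> 2*b + 4*n > -19) and (n > -2 -> 2*n > -17)))


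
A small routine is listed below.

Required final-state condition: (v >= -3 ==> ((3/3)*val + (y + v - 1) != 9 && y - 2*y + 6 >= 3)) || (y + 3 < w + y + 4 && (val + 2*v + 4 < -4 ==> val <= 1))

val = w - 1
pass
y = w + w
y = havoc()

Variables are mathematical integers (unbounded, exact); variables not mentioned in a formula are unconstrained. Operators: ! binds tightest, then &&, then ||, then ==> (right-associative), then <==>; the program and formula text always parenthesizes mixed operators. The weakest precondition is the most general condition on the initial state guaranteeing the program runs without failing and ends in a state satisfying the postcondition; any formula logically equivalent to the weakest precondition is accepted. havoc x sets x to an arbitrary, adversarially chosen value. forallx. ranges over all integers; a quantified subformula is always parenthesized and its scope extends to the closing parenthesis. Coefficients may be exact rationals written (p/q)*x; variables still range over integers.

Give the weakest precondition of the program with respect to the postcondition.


Working backward. After the program, the postcondition (v >= -3 ==> ((3/3)*val + (y + v - 1) != 9 && y - 2*y + 6 >= 3)) || (y + 3 < w + y + 4 && (val + 2*v + 4 < -4 ==> val <= 1)) must hold; in canonical form it is (v >= -3 ==> (v + val + y != 10 && y <= 3)) || (w > -1 && (2*v + val < -8 ==> val <= 1)).
Before havoc y: forall y_1. ((v >= -3 ==> (v + val + y_1 != 10 && y_1 <= 3)) || (w > -1 && (2*v + val < -8 ==> val <= 1)))
Before y := w + w: forall y_1. ((v >= -3 ==> (v + val + y_1 != 10 && y_1 <= 3)) || (w > -1 && (2*v + val < -8 ==> val <= 1)))
Before skip: forall y_1. ((v >= -3 ==> (v + val + y_1 != 10 && y_1 <= 3)) || (w > -1 && (2*v + val < -8 ==> val <= 1)))
Before val := w - 1: forall y_1. ((v >= -3 ==> (v + w + y_1 != 11 && y_1 <= 3)) || (w > -1 && (2*v + w < -7 ==> w <= 2)))
Answer: WP = forall y_1. ((v >= -3 ==> (v + w + y_1 != 11 && y_1 <= 3)) || (w > -1 && (2*v + w < -7 ==> w <= 2)))


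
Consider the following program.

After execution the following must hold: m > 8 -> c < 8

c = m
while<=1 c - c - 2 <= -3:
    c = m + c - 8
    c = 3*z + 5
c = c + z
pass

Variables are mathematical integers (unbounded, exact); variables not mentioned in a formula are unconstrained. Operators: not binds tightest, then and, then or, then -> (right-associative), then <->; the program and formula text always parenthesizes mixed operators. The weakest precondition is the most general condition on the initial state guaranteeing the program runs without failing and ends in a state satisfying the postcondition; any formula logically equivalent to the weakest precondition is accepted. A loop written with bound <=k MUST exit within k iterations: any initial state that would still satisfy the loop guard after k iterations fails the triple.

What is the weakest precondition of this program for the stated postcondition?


Working backward. After the program, m > 8 -> c < 8 must hold.
Before skip: m > 8 -> c < 8
Before c := c + z: m > 8 -> c + z < 8
Before the loop (bound <=1), unroll the exhaustion recursion (WP_0 = exit-now case; WP_j = one more guarded iteration, up to j = 1):
  WP_0: m > 8 -> c + z < 8
  WP_1: m > 8 -> c + z < 8
So before the loop: m > 8 -> c + z < 8
Before c := m: m > 8 -> m + z < 8
Answer: WP = m > 8 -> m + z < 8


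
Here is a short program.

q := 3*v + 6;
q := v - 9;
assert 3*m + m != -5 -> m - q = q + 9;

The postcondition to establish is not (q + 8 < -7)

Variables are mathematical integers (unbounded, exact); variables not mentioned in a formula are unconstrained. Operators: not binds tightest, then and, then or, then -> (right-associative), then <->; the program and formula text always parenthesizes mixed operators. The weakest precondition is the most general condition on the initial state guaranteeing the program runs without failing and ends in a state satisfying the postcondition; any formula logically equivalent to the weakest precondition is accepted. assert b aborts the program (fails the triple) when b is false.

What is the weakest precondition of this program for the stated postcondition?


Working backward. After the program, the postcondition not (q + 8 < -7) must hold; in canonical form it is not (q < -15).
Before assert 3*m + m != -5 -> m - q = q + 9: (4*m != -5 -> m = 2*q + 9) and (not (q < -15))
Before q := v - 9: (4*m != -5 -> m = 2*v - 9) and (not (v < -6))
Before q := 3*v + 6: (4*m != -5 -> m = 2*v - 9) and (not (v < -6))
Answer: WP = (4*m != -5 -> m = 2*v - 9) and (not (v < -6))


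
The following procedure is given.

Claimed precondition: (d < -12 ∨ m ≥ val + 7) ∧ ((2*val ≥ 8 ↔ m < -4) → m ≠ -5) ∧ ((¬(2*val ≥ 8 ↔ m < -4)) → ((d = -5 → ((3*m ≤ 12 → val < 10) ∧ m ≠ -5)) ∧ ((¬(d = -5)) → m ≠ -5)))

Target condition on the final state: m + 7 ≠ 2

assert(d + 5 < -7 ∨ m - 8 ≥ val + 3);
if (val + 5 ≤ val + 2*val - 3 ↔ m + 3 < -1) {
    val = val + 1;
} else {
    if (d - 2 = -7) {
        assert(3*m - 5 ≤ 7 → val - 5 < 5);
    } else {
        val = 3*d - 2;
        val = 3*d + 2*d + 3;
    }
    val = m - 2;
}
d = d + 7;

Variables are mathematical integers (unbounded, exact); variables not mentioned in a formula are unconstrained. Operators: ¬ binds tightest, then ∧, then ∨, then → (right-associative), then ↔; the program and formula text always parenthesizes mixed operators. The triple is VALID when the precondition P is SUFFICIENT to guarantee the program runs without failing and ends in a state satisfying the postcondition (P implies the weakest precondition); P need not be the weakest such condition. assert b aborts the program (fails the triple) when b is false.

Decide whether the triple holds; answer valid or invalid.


Working backward. After the program, the postcondition m + 7 ≠ 2 must hold; in canonical form it is m ≠ -5.
Before d := d + 7: m ≠ -5
Then branch requires m ≠ -5; else branch requires (d = -5 → ((3*m ≤ 12 → val < 10) ∧ m ≠ -5)) ∧ ((¬(d = -5)) → m ≠ -5).
Before the if: ((2*val ≥ 8 ↔ m < -4) → m ≠ -5) ∧ ((¬(2*val ≥ 8 ↔ m < -4)) → ((d = -5 → ((3*m ≤ 12 → val < 10) ∧ m ≠ -5)) ∧ ((¬(d = -5)) → m ≠ -5)))
Before assert d + 5 < -7 ∨ m - 8 ≥ val + 3: (d < -12 ∨ m ≥ val + 11) ∧ ((2*val ≥ 8 ↔ m < -4) → m ≠ -5) ∧ ((¬(2*val ≥ 8 ↔ m < -4)) → ((d = -5 → ((3*m ≤ 12 → val < 10) ∧ m ≠ -5)) ∧ ((¬(d = -5)) → m ≠ -5)))
The weakest precondition is (d < -12 ∨ m ≥ val + 11) ∧ ((2*val ≥ 8 ↔ m < -4) → m ≠ -5) ∧ ((¬(2*val ≥ 8 ↔ m < -4)) → ((d = -5 → ((3*m ≤ 12 → val < 10) ∧ m ≠ -5)) ∧ ((¬(d = -5)) → m ≠ -5))).
Check whether (d < -12 ∨ m ≥ val + 7) ∧ ((2*val ≥ 8 ↔ m < -4) → m ≠ -5) ∧ ((¬(2*val ≥ 8 ↔ m < -4)) → ((d = -5 → ((3*m ≤ 12 → val < 10) ∧ m ≠ -5)) ∧ ((¬(d = -5)) → m ≠ -5))) implies it.
Countermodel: at the initial state d = -5, m = 0, val = -7, the precondition holds but the weakest precondition fails.
Answer: invalid


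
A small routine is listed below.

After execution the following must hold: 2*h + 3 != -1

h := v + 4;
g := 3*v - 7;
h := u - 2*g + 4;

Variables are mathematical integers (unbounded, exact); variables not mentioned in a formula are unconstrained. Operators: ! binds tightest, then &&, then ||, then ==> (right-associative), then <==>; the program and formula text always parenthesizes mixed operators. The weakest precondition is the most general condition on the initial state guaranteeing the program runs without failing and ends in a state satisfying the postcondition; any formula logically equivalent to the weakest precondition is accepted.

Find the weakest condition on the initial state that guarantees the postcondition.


Working backward. After the program, the postcondition 2*h + 3 != -1 must hold; in canonical form it is 2*h != -4.
Before h := u - 2*g + 4: 2*u != 4*g - 12
Before g := 3*v - 7: 2*u != 12*v - 40
Before h := v + 4: 2*u != 12*v - 40
Answer: WP = 2*u != 12*v - 40


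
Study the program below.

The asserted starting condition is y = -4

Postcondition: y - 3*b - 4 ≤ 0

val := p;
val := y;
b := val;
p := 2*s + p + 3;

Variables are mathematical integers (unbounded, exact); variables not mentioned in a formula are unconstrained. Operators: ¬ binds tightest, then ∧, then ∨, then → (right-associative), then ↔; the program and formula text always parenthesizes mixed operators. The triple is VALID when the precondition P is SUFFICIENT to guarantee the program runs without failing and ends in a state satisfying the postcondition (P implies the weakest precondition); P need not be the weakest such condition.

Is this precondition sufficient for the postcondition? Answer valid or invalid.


Working backward. After the program, the postcondition y - 3*b - 4 ≤ 0 must hold; in canonical form it is y ≤ 3*b + 4.
Before p := 2*s + p + 3: y ≤ 3*b + 4
Before b := val: y ≤ 3*val + 4
Before val := y: 2*y ≥ -4
Before val := p: 2*y ≥ -4
The weakest precondition is 2*y ≥ -4.
Check whether y = -4 implies it.
Countermodel: at the initial state y = -4, the precondition holds but the weakest precondition fails.
Answer: invalid


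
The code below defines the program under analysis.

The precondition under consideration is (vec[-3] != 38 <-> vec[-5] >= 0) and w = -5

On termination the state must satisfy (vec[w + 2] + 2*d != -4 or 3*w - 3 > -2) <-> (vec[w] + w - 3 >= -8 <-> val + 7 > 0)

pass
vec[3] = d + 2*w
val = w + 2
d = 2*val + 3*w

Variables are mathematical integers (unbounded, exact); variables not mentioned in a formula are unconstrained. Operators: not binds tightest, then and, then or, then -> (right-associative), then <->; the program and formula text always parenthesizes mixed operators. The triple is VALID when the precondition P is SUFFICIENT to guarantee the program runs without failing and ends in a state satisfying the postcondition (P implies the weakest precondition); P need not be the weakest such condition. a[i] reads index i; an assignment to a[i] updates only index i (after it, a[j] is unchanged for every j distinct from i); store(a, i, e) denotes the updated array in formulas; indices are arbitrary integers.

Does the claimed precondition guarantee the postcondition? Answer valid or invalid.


Working backward. After the program, the postcondition (vec[w + 2] + 2*d != -4 or 3*w - 3 > -2) <-> (vec[w] + w - 3 >= -8 <-> val + 7 > 0) must hold; in canonical form it is (vec[w + 2] + 2*d != -4 or 3*w > 1) <-> (vec[w] + w >= -5 <-> val > -7).
Before d := 2*val + 3*w: (vec[w + 2] + 4*val + 6*w != -4 or 3*w > 1) <-> (vec[w] + w >= -5 <-> val > -7)
Before val := w + 2: (vec[w + 2] + 10*w != -12 or 3*w > 1) <-> (vec[w] + w >= -5 <-> w > -9)
Before vec[3] := d + 2*w: (store(vec, 3, d + 2*w)[w + 2] + 10*w != -12 or 3*w > 1) <-> (store(vec, 3, d + 2*w)[w] + w >= -5 <-> w > -9)
Before skip: (store(vec, 3, d + 2*w)[w + 2] + 10*w != -12 or 3*w > 1) <-> (store(vec, 3, d + 2*w)[w] + w >= -5 <-> w > -9)
The weakest precondition is (store(vec, 3, d + 2*w)[w + 2] + 10*w != -12 or 3*w > 1) <-> (store(vec, 3, d + 2*w)[w] + w >= -5 <-> w > -9).
Check whether (vec[-3] != 38 <-> vec[-5] >= 0) and w = -5 implies it.
Every state satisfying the precondition satisfies the weakest precondition: the implication holds.
Answer: valid


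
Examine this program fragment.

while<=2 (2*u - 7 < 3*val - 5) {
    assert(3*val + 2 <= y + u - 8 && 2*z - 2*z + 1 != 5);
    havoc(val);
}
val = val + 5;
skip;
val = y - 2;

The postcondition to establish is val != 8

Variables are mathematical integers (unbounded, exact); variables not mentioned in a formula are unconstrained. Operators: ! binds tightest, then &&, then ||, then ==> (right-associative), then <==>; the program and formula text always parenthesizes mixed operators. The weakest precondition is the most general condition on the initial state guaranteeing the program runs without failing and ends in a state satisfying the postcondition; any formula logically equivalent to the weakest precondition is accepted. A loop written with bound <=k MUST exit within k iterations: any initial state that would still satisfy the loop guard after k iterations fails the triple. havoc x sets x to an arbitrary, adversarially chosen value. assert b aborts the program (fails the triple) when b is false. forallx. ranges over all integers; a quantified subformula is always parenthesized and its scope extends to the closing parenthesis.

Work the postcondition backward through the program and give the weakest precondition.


Working backward. After the program, val != 8 must hold.
Before val := y - 2: y != 10
Before skip: y != 10
Before val := val + 5: y != 10
Before the loop (bound <=2), unroll the exhaustion recursion (WP_0 = exit-now case; WP_j = one more guarded iteration, up to j = 2):
  WP_0: (!(2*u < 3*val + 2)) && y != 10
  WP_1: (2*u < 3*val + 2 ==> (3*val <= u + y - 10 && (forall val_1. ((!(2*u < 3*val_1 + 2)) && y != 10)))) && ((!(2*u < 3*val + 2)) ==> y != 10)
  WP_2: (2*u < 3*val + 2 ==> (3*val <= u + y - 10 && (forall val_2. ((2*u < 3*val_2 + 2 ==> (3*val_2 <= u + y - 10 && (forall val_1. ((!(2*u < 3*val_1 + 2)) && y != 10)))) && ((!(2*u < 3*val_2 + 2)) ==> y != 10))))) && ((!(2*u < 3*val + 2)) ==> y != 10)
So before the loop: (2*u < 3*val + 2 ==> (3*val <= u + y - 10 && (forall val_2. ((2*u < 3*val_2 + 2 ==> (3*val_2 <= u + y - 10 && (forall val_1. ((!(2*u < 3*val_1 + 2)) && y != 10)))) && ((!(2*u < 3*val_2 + 2)) ==> y != 10))))) && ((!(2*u < 3*val + 2)) ==> y != 10)
Answer: WP = (2*u < 3*val + 2 ==> (3*val <= u + y - 10 && (forall val_2. ((2*u < 3*val_2 + 2 ==> (3*val_2 <= u + y - 10 && (forall val_1. ((!(2*u < 3*val_1 + 2)) && y != 10)))) && ((!(2*u < 3*val_2 + 2)) ==> y != 10))))) && ((!(2*u < 3*val + 2)) ==> y != 10)


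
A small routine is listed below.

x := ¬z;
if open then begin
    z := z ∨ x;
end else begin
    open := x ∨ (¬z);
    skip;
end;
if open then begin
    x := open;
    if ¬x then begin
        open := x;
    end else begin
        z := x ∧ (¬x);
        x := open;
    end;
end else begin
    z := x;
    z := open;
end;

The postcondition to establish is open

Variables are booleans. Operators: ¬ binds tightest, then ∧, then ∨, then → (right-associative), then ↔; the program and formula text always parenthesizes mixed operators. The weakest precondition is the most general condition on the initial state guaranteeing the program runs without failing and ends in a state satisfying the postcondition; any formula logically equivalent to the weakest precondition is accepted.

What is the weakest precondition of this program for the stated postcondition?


Working backward. After the program, open must hold.
Then branch requires (¬open) → open; else branch requires open.
Before the if: (open → ((¬open) → open)) ∧ ((¬open) → open)
Then branch requires (open → ((¬open) → open)) ∧ ((¬open) → open); else branch requires ((x ∨ (¬z)) → ((¬(x ∨ (¬z))) → (x ∨ (¬z)))) ∧ ((¬(x ∨ (¬z))) → (x ∨ (¬z))).
Before the if: (open → ((open → ((¬open) → open)) ∧ ((¬open) → open))) ∧ ((¬open) → (((x ∨ (¬z)) → ((¬(x ∨ (¬z))) → (x ∨ (¬z)))) ∧ ((¬(x ∨ (¬z))) → (x ∨ (¬z)))))
Before x := ¬z: (open → ((open → ((¬open) → open)) ∧ ((¬open) → open))) ∧ ((¬open) → (((¬z) → (z → (¬z))) ∧ (z → (¬z))))
Answer: WP = (open → ((open → ((¬open) → open)) ∧ ((¬open) → open))) ∧ ((¬open) → (((¬z) → (z → (¬z))) ∧ (z → (¬z))))


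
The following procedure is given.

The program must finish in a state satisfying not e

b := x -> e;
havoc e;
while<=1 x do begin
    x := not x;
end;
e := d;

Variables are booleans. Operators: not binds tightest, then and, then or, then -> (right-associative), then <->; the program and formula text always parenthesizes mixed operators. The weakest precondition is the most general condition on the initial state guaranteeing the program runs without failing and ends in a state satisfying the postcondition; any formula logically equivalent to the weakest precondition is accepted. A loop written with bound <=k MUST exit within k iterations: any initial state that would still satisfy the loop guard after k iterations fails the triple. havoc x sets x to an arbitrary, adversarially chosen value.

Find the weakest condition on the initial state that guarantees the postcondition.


Working backward. After the program, not e must hold.
Before e := d: not d
Before the loop (bound <=1), unroll the exhaustion recursion (WP_0 = exit-now case; WP_j = one more guarded iteration, up to j = 1):
  WP_0: (not x) and (not d)
  WP_1: (x -> (x and (not d))) and ((not x) -> (not d))
So before the loop: (x -> (x and (not d))) and ((not x) -> (not d))
Before havoc e: (x -> (x and (not d))) and ((not x) -> (not d))
Before b := x -> e: (x -> (x and (not d))) and ((not x) -> (not d))
Answer: WP = (x -> (x and (not d))) and ((not x) -> (not d))
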